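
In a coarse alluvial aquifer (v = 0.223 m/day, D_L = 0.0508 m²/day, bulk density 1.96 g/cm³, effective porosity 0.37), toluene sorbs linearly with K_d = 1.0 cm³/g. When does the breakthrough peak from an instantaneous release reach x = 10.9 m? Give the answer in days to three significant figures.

Retardation factor R = 1 + ρ_b·K_d/n = 1 + 1.96 × 1.0/0.37 = 6.297.
Sorption retards both mechanisms: v_R = v/R = 0.03541 m/day, D_R = D/R = 0.008067 m²/day.
Peak time from v_R²t² + 2D_R t − x² = 0: t = (√(D_R² + v_R²x²) − D_R)/v_R².
√(D_R² + v_R²x²) = √(0.008067² + 0.03541² × 10.9²) = 0.3861; v_R² = 0.001254.
t = (0.3861 − 0.008067)/0.001254 = 301 days.

301 days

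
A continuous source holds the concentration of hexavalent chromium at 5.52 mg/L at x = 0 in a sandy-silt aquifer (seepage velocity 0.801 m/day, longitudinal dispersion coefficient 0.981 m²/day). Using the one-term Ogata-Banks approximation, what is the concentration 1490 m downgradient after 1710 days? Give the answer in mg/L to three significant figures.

0.104 mg/L

For a continuous step input, C/C₀ ≈ ½·erfc((x−vt)/(2√(Dt))).
vt = 0.801 × 1710 = 1369.71 m and 2√(Dt) = 2√(0.981 × 1710) = 81.91 m.
Argument (x−vt)/(2√(Dt)) = (1490 − 1369.71)/81.91 = 1.469; ½·erfc(1.469) = 0.01888.
C = 5.52 × 0.01888 = 0.104 mg/L.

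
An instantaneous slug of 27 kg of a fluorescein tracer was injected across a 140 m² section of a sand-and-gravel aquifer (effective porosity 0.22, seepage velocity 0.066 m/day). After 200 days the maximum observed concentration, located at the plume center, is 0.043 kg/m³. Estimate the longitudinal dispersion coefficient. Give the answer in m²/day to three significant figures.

At the plume center C_max = M/(n_e·A·√(4πDt)), so D = M²/(4πt·(n_e·A·C_max)²).
n_e·A·C_max = 0.22 × 140 × 0.043 = 1.324 kg/m.
D = 27²/(4π × 200 × 1.324²) = 0.165 m²/day.

0.165 m²/day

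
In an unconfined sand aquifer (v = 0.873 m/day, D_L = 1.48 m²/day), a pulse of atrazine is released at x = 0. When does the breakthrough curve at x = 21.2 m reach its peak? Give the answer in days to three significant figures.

For the 1D instantaneous-source solution, setting ∂C/∂t = 0 at fixed x gives v²t² + 2Dt − x² = 0, so t = (√(D² + v²x²) − D)/v².
√(D² + v²x²) = √(1.48² + 0.873² × 21.2²) = 18.57; v² = 0.762129.
t = (18.57 − 1.48)/0.762129 = 22.4 days (vs. the pure-advection estimate x/v = 24.3 d).

22.4 days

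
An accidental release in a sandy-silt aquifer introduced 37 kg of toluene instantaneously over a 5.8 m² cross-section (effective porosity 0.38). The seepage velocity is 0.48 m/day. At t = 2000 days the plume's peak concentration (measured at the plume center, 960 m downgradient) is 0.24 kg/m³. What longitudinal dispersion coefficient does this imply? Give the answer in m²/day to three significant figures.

0.195 m²/day

At the plume center C_max = M/(n_e·A·√(4πDt)), so D = M²/(4πt·(n_e·A·C_max)²).
n_e·A·C_max = 0.38 × 5.8 × 0.24 = 0.5290 kg/m.
D = 37²/(4π × 2000 × 0.5290²) = 0.195 m²/day.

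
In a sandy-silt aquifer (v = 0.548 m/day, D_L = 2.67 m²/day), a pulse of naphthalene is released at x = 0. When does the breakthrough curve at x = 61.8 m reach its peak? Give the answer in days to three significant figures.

For the 1D instantaneous-source solution, setting ∂C/∂t = 0 at fixed x gives v²t² + 2Dt − x² = 0, so t = (√(D² + v²x²) − D)/v².
√(D² + v²x²) = √(2.67² + 0.548² × 61.8²) = 33.97; v² = 0.300304.
t = (33.97 − 2.67)/0.300304 = 104 days (vs. the pure-advection estimate x/v = 113 d).

104 days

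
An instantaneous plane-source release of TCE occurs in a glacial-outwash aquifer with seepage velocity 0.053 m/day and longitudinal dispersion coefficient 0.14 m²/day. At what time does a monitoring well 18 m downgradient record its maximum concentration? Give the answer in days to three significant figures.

For the 1D instantaneous-source solution, setting ∂C/∂t = 0 at fixed x gives v²t² + 2Dt − x² = 0, so t = (√(D² + v²x²) − D)/v².
√(D² + v²x²) = √(0.14² + 0.053² × 18²) = 0.9642; v² = 0.002809.
t = (0.9642 − 0.14)/0.002809 = 293 days (vs. the pure-advection estimate x/v = 340 d).

293 days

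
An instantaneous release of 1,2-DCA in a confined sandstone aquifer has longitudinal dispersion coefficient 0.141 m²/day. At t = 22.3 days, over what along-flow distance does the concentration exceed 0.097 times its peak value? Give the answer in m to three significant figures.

The plume is Gaussian with σ = √(2Dt) = √(2 × 0.141 × 22.3) = 2.508 m.
C/C_peak = exp(−Δx²/(2σ²)) = 0.097 ⇒ Δx = σ·√(−2 ln 0.097) = 2.508 × 2.160 = 5.417 m.
Width = 2Δx = 10.8 m.

10.8 m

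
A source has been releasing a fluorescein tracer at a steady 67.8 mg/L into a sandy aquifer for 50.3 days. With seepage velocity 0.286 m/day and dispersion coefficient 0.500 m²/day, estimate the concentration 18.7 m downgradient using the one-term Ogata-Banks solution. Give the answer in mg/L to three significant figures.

18.4 mg/L

For a continuous step input, C/C₀ ≈ ½·erfc((x−vt)/(2√(Dt))).
vt = 0.286 × 50.3 = 14.3858 m and 2√(Dt) = 2√(0.500 × 50.3) = 10.03 m.
Argument (x−vt)/(2√(Dt)) = (18.7 − 14.3858)/10.03 = 0.4301; ½·erfc(0.4301) = 0.2715.
C = 67.8 × 0.2715 = 18.4 mg/L.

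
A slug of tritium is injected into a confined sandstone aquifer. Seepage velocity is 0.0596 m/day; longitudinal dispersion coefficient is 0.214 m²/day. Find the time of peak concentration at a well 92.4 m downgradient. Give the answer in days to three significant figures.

For the 1D instantaneous-source solution, setting ∂C/∂t = 0 at fixed x gives v²t² + 2Dt − x² = 0, so t = (√(D² + v²x²) − D)/v².
√(D² + v²x²) = √(0.214² + 0.0596² × 92.4²) = 5.511; v² = 0.00355216.
t = (5.511 − 0.214)/0.00355216 = 1490 days (vs. the pure-advection estimate x/v = 1550 d).

1490 days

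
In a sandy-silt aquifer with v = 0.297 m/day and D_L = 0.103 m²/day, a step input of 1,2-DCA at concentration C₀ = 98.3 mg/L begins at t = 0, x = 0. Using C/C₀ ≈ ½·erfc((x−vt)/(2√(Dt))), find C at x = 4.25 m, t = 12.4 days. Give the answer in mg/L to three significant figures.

35.5 mg/L

For a continuous step input, C/C₀ ≈ ½·erfc((x−vt)/(2√(Dt))).
vt = 0.297 × 12.4 = 3.6828 m and 2√(Dt) = 2√(0.103 × 12.4) = 2.260 m.
Argument (x−vt)/(2√(Dt)) = (4.25 − 3.6828)/2.260 = 0.2510; ½·erfc(0.2510) = 0.3613.
C = 98.3 × 0.3613 = 35.5 mg/L.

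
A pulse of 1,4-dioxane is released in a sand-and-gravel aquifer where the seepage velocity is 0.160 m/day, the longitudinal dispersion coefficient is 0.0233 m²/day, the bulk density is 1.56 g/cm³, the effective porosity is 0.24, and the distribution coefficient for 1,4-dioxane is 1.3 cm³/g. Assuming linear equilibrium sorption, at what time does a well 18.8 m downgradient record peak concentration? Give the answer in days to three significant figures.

1100 days

Retardation factor R = 1 + ρ_b·K_d/n = 1 + 1.56 × 1.3/0.24 = 9.450.
Sorption retards both mechanisms: v_R = v/R = 0.01693 m/day, D_R = D/R = 0.002466 m²/day.
Peak time from v_R²t² + 2D_R t − x² = 0: t = (√(D_R² + v_R²x²) − D_R)/v_R².
√(D_R² + v_R²x²) = √(0.002466² + 0.01693² × 18.8²) = 0.3183; v_R² = 0.0002866.
t = (0.3183 − 0.002466)/0.0002866 = 1100 days.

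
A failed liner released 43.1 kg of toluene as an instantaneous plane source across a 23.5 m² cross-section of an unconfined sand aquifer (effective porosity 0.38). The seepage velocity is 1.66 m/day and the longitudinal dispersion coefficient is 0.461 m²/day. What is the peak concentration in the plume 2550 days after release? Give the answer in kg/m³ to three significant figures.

The peak of an instantaneous 1D plume sits at x = vt; there the Gaussian factor is 1 and C_max = M/(n_e·A·√(4πDt)), where n_e·A is the pore area the mass is dissolved in.
√(4πDt) = √(4π × 0.461 × 2550) = 121.5 m, so C_max = 43.1/(0.38 × 23.5 × 121.5) = 0.0397 kg/m³.

0.0397 kg/m³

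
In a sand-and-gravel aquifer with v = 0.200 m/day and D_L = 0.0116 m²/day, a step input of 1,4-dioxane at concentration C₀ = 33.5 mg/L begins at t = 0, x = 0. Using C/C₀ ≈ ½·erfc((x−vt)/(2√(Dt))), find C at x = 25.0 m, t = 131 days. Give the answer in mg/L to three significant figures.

For a continuous step input, C/C₀ ≈ ½·erfc((x−vt)/(2√(Dt))).
vt = 0.200 × 131 = 26.2 m and 2√(Dt) = 2√(0.0116 × 131) = 2.465 m.
Argument (x−vt)/(2√(Dt)) = (25.0 − 26.2)/2.465 = -0.4868; ½·erfc(-0.4868) = 0.7544.
C = 33.5 × 0.7544 = 25.3 mg/L.

25.3 mg/L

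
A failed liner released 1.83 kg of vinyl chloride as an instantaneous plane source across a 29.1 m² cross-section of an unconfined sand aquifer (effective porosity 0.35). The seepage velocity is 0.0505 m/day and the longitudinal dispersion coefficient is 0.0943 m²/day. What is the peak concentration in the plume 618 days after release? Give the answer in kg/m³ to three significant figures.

The peak of an instantaneous 1D plume sits at x = vt; there the Gaussian factor is 1 and C_max = M/(n_e·A·√(4πDt)), where n_e·A is the pore area the mass is dissolved in.
√(4πDt) = √(4π × 0.0943 × 618) = 27.06 m, so C_max = 1.83/(0.35 × 29.1 × 27.06) = 0.00664 kg/m³.

0.00664 kg/m³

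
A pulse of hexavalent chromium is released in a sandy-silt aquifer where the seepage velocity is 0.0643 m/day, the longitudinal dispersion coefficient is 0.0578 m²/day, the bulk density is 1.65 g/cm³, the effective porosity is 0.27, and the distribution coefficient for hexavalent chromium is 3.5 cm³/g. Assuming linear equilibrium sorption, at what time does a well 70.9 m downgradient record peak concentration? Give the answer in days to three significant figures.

24400 days

Retardation factor R = 1 + ρ_b·K_d/n = 1 + 1.65 × 3.5/0.27 = 22.39.
Sorption retards both mechanisms: v_R = v/R = 0.002872 m/day, D_R = D/R = 0.002582 m²/day.
Peak time from v_R²t² + 2D_R t − x² = 0: t = (√(D_R² + v_R²x²) − D_R)/v_R².
√(D_R² + v_R²x²) = √(0.002582² + 0.002872² × 70.9²) = 0.2036; v_R² = 8.248e-06.
t = (0.2036 − 0.002582)/8.248e-06 = 24400 days.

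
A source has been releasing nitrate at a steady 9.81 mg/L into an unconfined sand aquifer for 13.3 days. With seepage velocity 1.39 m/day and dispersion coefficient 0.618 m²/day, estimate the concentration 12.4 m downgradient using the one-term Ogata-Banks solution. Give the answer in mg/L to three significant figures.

9.16 mg/L

For a continuous step input, C/C₀ ≈ ½·erfc((x−vt)/(2√(Dt))).
vt = 1.39 × 13.3 = 18.487 m and 2√(Dt) = 2√(0.618 × 13.3) = 5.734 m.
Argument (x−vt)/(2√(Dt)) = (12.4 − 18.487)/5.734 = -1.062; ½·erfc(-1.062) = 0.9334.
C = 9.81 × 0.9334 = 9.16 mg/L.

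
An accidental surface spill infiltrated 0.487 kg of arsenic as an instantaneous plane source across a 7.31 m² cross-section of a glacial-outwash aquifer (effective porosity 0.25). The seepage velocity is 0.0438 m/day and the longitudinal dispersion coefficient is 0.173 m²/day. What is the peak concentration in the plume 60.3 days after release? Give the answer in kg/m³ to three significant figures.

0.0233 kg/m³

The peak of an instantaneous 1D plume sits at x = vt; there the Gaussian factor is 1 and C_max = M/(n_e·A·√(4πDt)), where n_e·A is the pore area the mass is dissolved in.
√(4πDt) = √(4π × 0.173 × 60.3) = 11.45 m, so C_max = 0.487/(0.25 × 7.31 × 11.45) = 0.0233 kg/m³.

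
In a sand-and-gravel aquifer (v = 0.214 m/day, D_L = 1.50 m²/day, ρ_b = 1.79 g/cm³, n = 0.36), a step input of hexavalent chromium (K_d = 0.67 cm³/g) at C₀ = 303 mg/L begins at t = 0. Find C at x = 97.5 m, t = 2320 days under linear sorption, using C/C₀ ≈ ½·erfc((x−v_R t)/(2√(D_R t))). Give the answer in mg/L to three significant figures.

202 mg/L

Retardation factor R = 1 + ρ_b·K_d/n = 1 + 1.79 × 0.67/0.36 = 4.331.
Sorption retards both mechanisms: v_R = v/R = 0.04941 m/day, D_R = D/R = 0.3463 m²/day.
v_R·t = 0.04941 × 2320 = 114.6312 m; 2√(D_R t) = 56.69 m; argument = (97.5 − 114.6312)/56.69 = -0.3022.
C = C₀ × ½·erfc(-0.3022) = 303 × 0.6654 = 202 mg/L.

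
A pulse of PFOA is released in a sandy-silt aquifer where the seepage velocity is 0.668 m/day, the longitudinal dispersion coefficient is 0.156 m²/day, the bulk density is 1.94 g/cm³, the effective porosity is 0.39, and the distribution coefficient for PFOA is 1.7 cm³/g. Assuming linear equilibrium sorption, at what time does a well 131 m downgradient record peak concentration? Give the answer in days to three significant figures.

1850 days

Retardation factor R = 1 + ρ_b·K_d/n = 1 + 1.94 × 1.7/0.39 = 9.456.
Sorption retards both mechanisms: v_R = v/R = 0.07064 m/day, D_R = D/R = 0.01650 m²/day.
Peak time from v_R²t² + 2D_R t − x² = 0: t = (√(D_R² + v_R²x²) − D_R)/v_R².
√(D_R² + v_R²x²) = √(0.01650² + 0.07064² × 131²) = 9.254; v_R² = 0.004990.
t = (9.254 − 0.01650)/0.004990 = 1850 days.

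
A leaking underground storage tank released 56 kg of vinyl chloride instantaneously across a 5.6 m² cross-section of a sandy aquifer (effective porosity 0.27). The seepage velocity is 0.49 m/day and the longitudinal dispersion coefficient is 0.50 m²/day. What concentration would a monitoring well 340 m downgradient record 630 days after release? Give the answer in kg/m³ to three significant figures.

For an instantaneous plane source, C(x,t) = M/(n_e·A·√(4πDt)) · exp(−(x−vt)²/(4Dt)), with n_e·A the pore (flow) area.
Plume center vt = 0.49 × 630 = 308.7 m, so the well at 340 m is 31.3 m downgradient of the peak.
√(4πDt) = 62.92 m, giving peak height M/(n_e·A·√(4πDt)) = 56/(0.27 × 5.6 × 62.92) = 0.5886 kg/m³.
(x−vt)²/(4Dt) = (31.3)²/(4 × 0.50 × 630) = 0.7775; exp(−0.7775) = 0.4596.
C = 0.5886 × 0.4596 = 0.271 kg/m³.

0.271 kg/m³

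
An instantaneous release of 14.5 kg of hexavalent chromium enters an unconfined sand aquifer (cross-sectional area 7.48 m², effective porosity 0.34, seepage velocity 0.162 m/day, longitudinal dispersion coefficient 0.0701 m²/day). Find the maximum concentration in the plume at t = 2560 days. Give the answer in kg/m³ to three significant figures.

0.120 kg/m³

The peak of an instantaneous 1D plume sits at x = vt; there the Gaussian factor is 1 and C_max = M/(n_e·A·√(4πDt)), where n_e·A is the pore area the mass is dissolved in.
√(4πDt) = √(4π × 0.0701 × 2560) = 47.49 m, so C_max = 14.5/(0.34 × 7.48 × 47.49) = 0.120 kg/m³.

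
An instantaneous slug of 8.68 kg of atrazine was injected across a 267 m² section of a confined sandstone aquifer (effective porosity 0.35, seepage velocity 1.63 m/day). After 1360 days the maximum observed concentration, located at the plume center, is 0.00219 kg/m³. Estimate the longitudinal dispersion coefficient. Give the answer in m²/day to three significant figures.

0.105 m²/day

At the plume center C_max = M/(n_e·A·√(4πDt)), so D = M²/(4πt·(n_e·A·C_max)²).
n_e·A·C_max = 0.35 × 267 × 0.00219 = 0.2047 kg/m.
D = 8.68²/(4π × 1360 × 0.2047²) = 0.105 m²/day.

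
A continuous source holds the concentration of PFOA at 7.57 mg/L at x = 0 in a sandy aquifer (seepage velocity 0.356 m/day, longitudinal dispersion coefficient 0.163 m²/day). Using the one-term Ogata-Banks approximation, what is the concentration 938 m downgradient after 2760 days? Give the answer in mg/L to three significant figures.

7.05 mg/L

For a continuous step input, C/C₀ ≈ ½·erfc((x−vt)/(2√(Dt))).
vt = 0.356 × 2760 = 982.56 m and 2√(Dt) = 2√(0.163 × 2760) = 42.42 m.
Argument (x−vt)/(2√(Dt)) = (938 − 982.56)/42.42 = -1.050; ½·erfc(-1.050) = 0.9312.
C = 7.57 × 0.9312 = 7.05 mg/L.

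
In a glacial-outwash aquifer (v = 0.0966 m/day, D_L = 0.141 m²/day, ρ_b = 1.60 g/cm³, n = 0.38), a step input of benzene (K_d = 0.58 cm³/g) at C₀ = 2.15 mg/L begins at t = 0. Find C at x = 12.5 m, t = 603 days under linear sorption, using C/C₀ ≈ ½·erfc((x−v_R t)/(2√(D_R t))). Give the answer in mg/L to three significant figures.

Retardation factor R = 1 + ρ_b·K_d/n = 1 + 1.60 × 0.58/0.38 = 3.442.
Sorption retards both mechanisms: v_R = v/R = 0.02807 m/day, D_R = D/R = 0.04096 m²/day.
v_R·t = 0.02807 × 603 = 16.92621 m; 2√(D_R t) = 9.940 m; argument = (12.5 − 16.92621)/9.940 = -0.4453.
C = C₀ × ½·erfc(-0.4453) = 2.15 × 0.7356 = 1.58 mg/L.

1.58 mg/L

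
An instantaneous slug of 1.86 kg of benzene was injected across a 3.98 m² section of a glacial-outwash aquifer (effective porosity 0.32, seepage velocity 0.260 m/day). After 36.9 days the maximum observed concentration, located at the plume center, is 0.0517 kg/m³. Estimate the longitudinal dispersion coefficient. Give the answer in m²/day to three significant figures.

1.72 m²/day

At the plume center C_max = M/(n_e·A·√(4πDt)), so D = M²/(4πt·(n_e·A·C_max)²).
n_e·A·C_max = 0.32 × 3.98 × 0.0517 = 0.06585 kg/m.
D = 1.86²/(4π × 36.9 × 0.06585²) = 1.72 m²/day.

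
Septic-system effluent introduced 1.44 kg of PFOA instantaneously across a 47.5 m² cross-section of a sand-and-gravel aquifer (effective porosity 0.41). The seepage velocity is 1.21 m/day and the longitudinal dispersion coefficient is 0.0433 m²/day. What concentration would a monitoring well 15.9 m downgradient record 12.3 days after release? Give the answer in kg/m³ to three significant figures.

0.0176 kg/m³

For an instantaneous plane source, C(x,t) = M/(n_e·A·√(4πDt)) · exp(−(x−vt)²/(4Dt)), with n_e·A the pore (flow) area.
Plume center vt = 1.21 × 12.3 = 14.883 m, so the well at 15.9 m is 1.017 m downgradient of the peak.
√(4πDt) = 2.587 m, giving peak height M/(n_e·A·√(4πDt)) = 1.44/(0.41 × 47.5 × 2.587) = 0.02858 kg/m³.
(x−vt)²/(4Dt) = (1.017)²/(4 × 0.0433 × 12.3) = 0.4855; exp(−0.4855) = 0.6154.
C = 0.02858 × 0.6154 = 0.0176 kg/m³.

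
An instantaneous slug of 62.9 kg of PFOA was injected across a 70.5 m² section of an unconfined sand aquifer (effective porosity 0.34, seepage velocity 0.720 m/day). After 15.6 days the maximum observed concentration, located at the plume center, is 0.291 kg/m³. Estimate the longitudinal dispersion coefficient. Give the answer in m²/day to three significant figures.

At the plume center C_max = M/(n_e·A·√(4πDt)), so D = M²/(4πt·(n_e·A·C_max)²).
n_e·A·C_max = 0.34 × 70.5 × 0.291 = 6.975 kg/m.
D = 62.9²/(4π × 15.6 × 6.975²) = 0.415 m²/day.

0.415 m²/day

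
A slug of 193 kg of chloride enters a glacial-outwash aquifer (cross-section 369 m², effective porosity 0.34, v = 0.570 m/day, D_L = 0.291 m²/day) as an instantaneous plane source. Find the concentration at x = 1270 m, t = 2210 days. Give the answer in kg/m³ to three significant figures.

For an instantaneous plane source, C(x,t) = M/(n_e·A·√(4πDt)) · exp(−(x−vt)²/(4Dt)), with n_e·A the pore (flow) area.
Plume center vt = 0.570 × 2210 = 1259.7 m, so the well at 1270 m is 10.3 m downgradient of the peak.
√(4πDt) = 89.90 m, giving peak height M/(n_e·A·√(4πDt)) = 193/(0.34 × 369 × 89.90) = 0.01711 kg/m³.
(x−vt)²/(4Dt) = (10.3)²/(4 × 0.291 × 2210) = 0.04124; exp(−0.04124) = 0.9596.
C = 0.01711 × 0.9596 = 0.0164 kg/m³.

0.0164 kg/m³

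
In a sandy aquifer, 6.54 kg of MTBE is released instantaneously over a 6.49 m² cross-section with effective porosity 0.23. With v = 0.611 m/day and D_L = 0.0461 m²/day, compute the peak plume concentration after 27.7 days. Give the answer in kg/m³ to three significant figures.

The peak of an instantaneous 1D plume sits at x = vt; there the Gaussian factor is 1 and C_max = M/(n_e·A·√(4πDt)), where n_e·A is the pore area the mass is dissolved in.
√(4πDt) = √(4π × 0.0461 × 27.7) = 4.006 m, so C_max = 6.54/(0.23 × 6.49 × 4.006) = 1.09 kg/m³.

1.09 kg/m³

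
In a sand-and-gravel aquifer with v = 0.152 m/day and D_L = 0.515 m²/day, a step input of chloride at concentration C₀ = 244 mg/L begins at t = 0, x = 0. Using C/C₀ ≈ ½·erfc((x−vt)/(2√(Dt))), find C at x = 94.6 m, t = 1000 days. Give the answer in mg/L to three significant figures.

For a continuous step input, C/C₀ ≈ ½·erfc((x−vt)/(2√(Dt))).
vt = 0.152 × 1000 = 152 m and 2√(Dt) = 2√(0.515 × 1000) = 45.39 m.
Argument (x−vt)/(2√(Dt)) = (94.6 − 152)/45.39 = -1.265; ½·erfc(-1.265) = 0.9632.
C = 244 × 0.9632 = 235 mg/L.

235 mg/L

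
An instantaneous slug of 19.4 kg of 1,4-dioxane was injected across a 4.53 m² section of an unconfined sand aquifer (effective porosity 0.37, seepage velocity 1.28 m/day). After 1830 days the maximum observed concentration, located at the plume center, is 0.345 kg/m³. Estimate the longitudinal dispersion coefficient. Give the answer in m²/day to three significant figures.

At the plume center C_max = M/(n_e·A·√(4πDt)), so D = M²/(4πt·(n_e·A·C_max)²).
n_e·A·C_max = 0.37 × 4.53 × 0.345 = 0.5783 kg/m.
D = 19.4²/(4π × 1830 × 0.5783²) = 0.0489 m²/day.

0.0489 m²/day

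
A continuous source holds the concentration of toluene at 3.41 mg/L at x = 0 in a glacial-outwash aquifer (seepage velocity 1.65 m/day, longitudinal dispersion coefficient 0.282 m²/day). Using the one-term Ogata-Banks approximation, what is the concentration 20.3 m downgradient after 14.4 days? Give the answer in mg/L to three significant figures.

3.03 mg/L

For a continuous step input, C/C₀ ≈ ½·erfc((x−vt)/(2√(Dt))).
vt = 1.65 × 14.4 = 23.76 m and 2√(Dt) = 2√(0.282 × 14.4) = 4.030 m.
Argument (x−vt)/(2√(Dt)) = (20.3 − 23.76)/4.030 = -0.8586; ½·erfc(-0.8586) = 0.8877.
C = 3.41 × 0.8877 = 3.03 mg/L.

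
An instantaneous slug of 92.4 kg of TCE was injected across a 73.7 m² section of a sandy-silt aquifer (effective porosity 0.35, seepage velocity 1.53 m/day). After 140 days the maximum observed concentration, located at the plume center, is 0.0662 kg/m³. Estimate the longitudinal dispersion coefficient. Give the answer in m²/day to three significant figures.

1.66 m²/day

At the plume center C_max = M/(n_e·A·√(4πDt)), so D = M²/(4πt·(n_e·A·C_max)²).
n_e·A·C_max = 0.35 × 73.7 × 0.0662 = 1.708 kg/m.
D = 92.4²/(4π × 140 × 1.708²) = 1.66 m²/day.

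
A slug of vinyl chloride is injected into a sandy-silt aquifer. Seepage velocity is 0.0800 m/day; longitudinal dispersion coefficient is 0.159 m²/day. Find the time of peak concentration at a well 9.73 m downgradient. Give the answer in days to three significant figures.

99.3 days

For the 1D instantaneous-source solution, setting ∂C/∂t = 0 at fixed x gives v²t² + 2Dt − x² = 0, so t = (√(D² + v²x²) − D)/v².
√(D² + v²x²) = √(0.159² + 0.0800² × 9.73²) = 0.7945; v² = 0.0064.
t = (0.7945 − 0.159)/0.0064 = 99.3 days (vs. the pure-advection estimate x/v = 122 d).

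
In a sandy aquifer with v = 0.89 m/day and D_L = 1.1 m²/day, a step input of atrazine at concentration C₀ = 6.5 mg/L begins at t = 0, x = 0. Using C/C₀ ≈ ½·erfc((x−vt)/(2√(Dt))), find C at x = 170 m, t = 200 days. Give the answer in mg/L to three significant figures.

For a continuous step input, C/C₀ ≈ ½·erfc((x−vt)/(2√(Dt))).
vt = 0.89 × 200 = 178 m and 2√(Dt) = 2√(1.1 × 200) = 29.66 m.
Argument (x−vt)/(2√(Dt)) = (170 − 178)/29.66 = -0.2697; ½·erfc(-0.2697) = 0.6486.
C = 6.5 × 0.6486 = 4.22 mg/L.

4.22 mg/L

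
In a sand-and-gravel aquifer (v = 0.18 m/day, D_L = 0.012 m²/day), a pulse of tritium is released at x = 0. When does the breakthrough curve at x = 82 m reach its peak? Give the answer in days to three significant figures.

455 days

For the 1D instantaneous-source solution, setting ∂C/∂t = 0 at fixed x gives v²t² + 2Dt − x² = 0, so t = (√(D² + v²x²) − D)/v².
√(D² + v²x²) = √(0.012² + 0.18² × 82²) = 14.76; v² = 0.0324.
t = (14.76 − 0.012)/0.0324 = 455 days (vs. the pure-advection estimate x/v = 456 d).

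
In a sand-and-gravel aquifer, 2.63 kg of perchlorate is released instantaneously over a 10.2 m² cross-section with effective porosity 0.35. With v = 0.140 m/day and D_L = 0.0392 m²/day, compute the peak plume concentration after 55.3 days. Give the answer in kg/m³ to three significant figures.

0.141 kg/m³

The peak of an instantaneous 1D plume sits at x = vt; there the Gaussian factor is 1 and C_max = M/(n_e·A·√(4πDt)), where n_e·A is the pore area the mass is dissolved in.
√(4πDt) = √(4π × 0.0392 × 55.3) = 5.219 m, so C_max = 2.63/(0.35 × 10.2 × 5.219) = 0.141 kg/m³.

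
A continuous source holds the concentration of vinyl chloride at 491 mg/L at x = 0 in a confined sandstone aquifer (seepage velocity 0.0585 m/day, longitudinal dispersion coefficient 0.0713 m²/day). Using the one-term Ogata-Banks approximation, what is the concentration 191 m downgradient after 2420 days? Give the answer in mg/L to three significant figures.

1.91 mg/L

For a continuous step input, C/C₀ ≈ ½·erfc((x−vt)/(2√(Dt))).
vt = 0.0585 × 2420 = 141.57 m and 2√(Dt) = 2√(0.0713 × 2420) = 26.27 m.
Argument (x−vt)/(2√(Dt)) = (191 − 141.57)/26.27 = 1.882; ½·erfc(1.882) = 0.003889.
C = 491 × 0.003889 = 1.91 mg/L.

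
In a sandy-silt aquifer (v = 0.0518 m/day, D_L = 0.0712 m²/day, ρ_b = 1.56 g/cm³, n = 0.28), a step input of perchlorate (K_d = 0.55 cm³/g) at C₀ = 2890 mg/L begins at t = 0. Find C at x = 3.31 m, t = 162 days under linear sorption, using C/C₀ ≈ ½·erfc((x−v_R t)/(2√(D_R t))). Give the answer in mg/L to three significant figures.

869 mg/L

Retardation factor R = 1 + ρ_b·K_d/n = 1 + 1.56 × 0.55/0.28 = 4.064.
Sorption retards both mechanisms: v_R = v/R = 0.01275 m/day, D_R = D/R = 0.01752 m²/day.
v_R·t = 0.01275 × 162 = 2.0655 m; 2√(D_R t) = 3.369 m; argument = (3.31 − 2.0655)/3.369 = 0.3694.
C = C₀ × ½·erfc(0.3694) = 2890 × 0.3007 = 869 mg/L.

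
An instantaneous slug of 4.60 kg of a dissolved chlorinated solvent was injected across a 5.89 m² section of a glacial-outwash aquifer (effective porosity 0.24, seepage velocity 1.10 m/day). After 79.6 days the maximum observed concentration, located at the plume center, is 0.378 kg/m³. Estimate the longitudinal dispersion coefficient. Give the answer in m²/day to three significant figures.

At the plume center C_max = M/(n_e·A·√(4πDt)), so D = M²/(4πt·(n_e·A·C_max)²).
n_e·A·C_max = 0.24 × 5.89 × 0.378 = 0.5343 kg/m.
D = 4.60²/(4π × 79.6 × 0.5343²) = 0.0741 m²/day.

0.0741 m²/day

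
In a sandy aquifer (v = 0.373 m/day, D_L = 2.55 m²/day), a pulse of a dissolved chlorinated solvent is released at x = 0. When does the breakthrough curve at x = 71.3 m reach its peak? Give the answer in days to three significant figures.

174 days

For the 1D instantaneous-source solution, setting ∂C/∂t = 0 at fixed x gives v²t² + 2Dt − x² = 0, so t = (√(D² + v²x²) − D)/v².
√(D² + v²x²) = √(2.55² + 0.373² × 71.3²) = 26.72; v² = 0.139129.
t = (26.72 − 2.55)/0.139129 = 174 days (vs. the pure-advection estimate x/v = 191 d).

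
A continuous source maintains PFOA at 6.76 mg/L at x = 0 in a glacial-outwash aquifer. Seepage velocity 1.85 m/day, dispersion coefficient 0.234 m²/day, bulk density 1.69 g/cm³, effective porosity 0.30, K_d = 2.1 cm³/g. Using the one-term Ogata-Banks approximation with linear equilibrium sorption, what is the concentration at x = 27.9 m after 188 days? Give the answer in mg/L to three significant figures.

2.58 mg/L

Retardation factor R = 1 + ρ_b·K_d/n = 1 + 1.69 × 2.1/0.30 = 12.83.
Sorption retards both mechanisms: v_R = v/R = 0.1442 m/day, D_R = D/R = 0.01824 m²/day.
v_R·t = 0.1442 × 188 = 27.1096 m; 2√(D_R t) = 3.704 m; argument = (27.9 − 27.1096)/3.704 = 0.2134.
C = C₀ × ½·erfc(0.2134) = 6.76 × 0.3814 = 2.58 mg/L.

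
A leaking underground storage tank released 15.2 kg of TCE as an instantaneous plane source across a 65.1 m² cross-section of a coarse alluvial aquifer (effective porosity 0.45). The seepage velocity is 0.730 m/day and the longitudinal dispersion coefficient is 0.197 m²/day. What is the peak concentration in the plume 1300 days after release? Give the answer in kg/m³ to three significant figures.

0.00915 kg/m³

The peak of an instantaneous 1D plume sits at x = vt; there the Gaussian factor is 1 and C_max = M/(n_e·A·√(4πDt)), where n_e·A is the pore area the mass is dissolved in.
√(4πDt) = √(4π × 0.197 × 1300) = 56.73 m, so C_max = 15.2/(0.45 × 65.1 × 56.73) = 0.00915 kg/m³.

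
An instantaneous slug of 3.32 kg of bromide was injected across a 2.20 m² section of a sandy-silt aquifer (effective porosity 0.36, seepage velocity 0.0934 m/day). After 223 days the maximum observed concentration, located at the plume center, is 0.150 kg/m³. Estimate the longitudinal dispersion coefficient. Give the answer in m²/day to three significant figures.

At the plume center C_max = M/(n_e·A·√(4πDt)), so D = M²/(4πt·(n_e·A·C_max)²).
n_e·A·C_max = 0.36 × 2.20 × 0.150 = 0.1188 kg/m.
D = 3.32²/(4π × 223 × 0.1188²) = 0.279 m²/day.

0.279 m²/day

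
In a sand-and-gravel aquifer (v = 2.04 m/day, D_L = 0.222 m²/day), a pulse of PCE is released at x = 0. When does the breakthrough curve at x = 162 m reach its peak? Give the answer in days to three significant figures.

79.4 days

For the 1D instantaneous-source solution, setting ∂C/∂t = 0 at fixed x gives v²t² + 2Dt − x² = 0, so t = (√(D² + v²x²) − D)/v².
√(D² + v²x²) = √(0.222² + 2.04² × 162²) = 330.5; v² = 4.1616.
t = (330.5 − 0.222)/4.1616 = 79.4 days (vs. the pure-advection estimate x/v = 79.4 d).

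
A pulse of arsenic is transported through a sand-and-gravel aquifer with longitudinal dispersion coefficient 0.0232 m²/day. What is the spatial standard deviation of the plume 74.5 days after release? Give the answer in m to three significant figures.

Dispersive spreading gives a Gaussian with σ² = 2Dt; advection only shifts the center.
σ = √(2 × 0.0232 × 74.5) = 1.86 m.

1.86 m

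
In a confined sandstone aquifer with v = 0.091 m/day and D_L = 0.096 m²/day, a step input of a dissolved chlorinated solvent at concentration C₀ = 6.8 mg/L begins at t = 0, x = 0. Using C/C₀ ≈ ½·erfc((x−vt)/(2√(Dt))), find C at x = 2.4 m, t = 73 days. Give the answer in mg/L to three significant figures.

5.93 mg/L

For a continuous step input, C/C₀ ≈ ½·erfc((x−vt)/(2√(Dt))).
vt = 0.091 × 73 = 6.643 m and 2√(Dt) = 2√(0.096 × 73) = 5.295 m.
Argument (x−vt)/(2√(Dt)) = (2.4 − 6.643)/5.295 = -0.8013; ½·erfc(-0.8013) = 0.8714.
C = 6.8 × 0.8714 = 5.93 mg/L.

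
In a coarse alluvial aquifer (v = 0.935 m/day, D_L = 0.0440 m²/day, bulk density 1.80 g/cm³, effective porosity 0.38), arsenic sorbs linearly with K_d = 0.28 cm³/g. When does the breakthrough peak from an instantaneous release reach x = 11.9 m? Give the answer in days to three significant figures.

29.5 days

Retardation factor R = 1 + ρ_b·K_d/n = 1 + 1.80 × 0.28/0.38 = 2.326.
Sorption retards both mechanisms: v_R = v/R = 0.4020 m/day, D_R = D/R = 0.01892 m²/day.
Peak time from v_R²t² + 2D_R t − x² = 0: t = (√(D_R² + v_R²x²) − D_R)/v_R².
√(D_R² + v_R²x²) = √(0.01892² + 0.4020² × 11.9²) = 4.784; v_R² = 0.1616.
t = (4.784 − 0.01892)/0.1616 = 29.5 days.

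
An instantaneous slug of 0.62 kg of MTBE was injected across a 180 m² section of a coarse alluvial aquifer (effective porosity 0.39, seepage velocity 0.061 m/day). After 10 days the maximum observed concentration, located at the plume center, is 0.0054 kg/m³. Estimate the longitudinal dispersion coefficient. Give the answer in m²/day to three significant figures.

0.0213 m²/day

At the plume center C_max = M/(n_e·A·√(4πDt)), so D = M²/(4πt·(n_e·A·C_max)²).
n_e·A·C_max = 0.39 × 180 × 0.0054 = 0.3791 kg/m.
D = 0.62²/(4π × 10 × 0.3791²) = 0.0213 m²/day.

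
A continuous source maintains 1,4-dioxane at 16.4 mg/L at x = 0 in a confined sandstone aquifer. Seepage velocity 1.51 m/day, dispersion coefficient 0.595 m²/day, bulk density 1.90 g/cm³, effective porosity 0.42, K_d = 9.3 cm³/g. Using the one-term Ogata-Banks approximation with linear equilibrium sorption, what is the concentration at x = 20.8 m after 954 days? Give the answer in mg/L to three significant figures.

Retardation factor R = 1 + ρ_b·K_d/n = 1 + 1.90 × 9.3/0.42 = 43.07.
Sorption retards both mechanisms: v_R = v/R = 0.03506 m/day, D_R = D/R = 0.01381 m²/day.
v_R·t = 0.03506 × 954 = 33.44724 m; 2√(D_R t) = 7.259 m; argument = (20.8 − 33.44724)/7.259 = -1.742.
C = C₀ × ½·erfc(-1.742) = 16.4 × 0.9931 = 16.3 mg/L.

16.3 mg/L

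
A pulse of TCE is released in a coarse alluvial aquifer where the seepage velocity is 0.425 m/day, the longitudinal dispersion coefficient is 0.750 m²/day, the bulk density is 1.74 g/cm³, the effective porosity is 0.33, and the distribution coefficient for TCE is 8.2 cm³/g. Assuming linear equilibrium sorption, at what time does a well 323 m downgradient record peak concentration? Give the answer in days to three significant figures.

33400 days

Retardation factor R = 1 + ρ_b·K_d/n = 1 + 1.74 × 8.2/0.33 = 44.24.
Sorption retards both mechanisms: v_R = v/R = 0.009607 m/day, D_R = D/R = 0.01695 m²/day.
Peak time from v_R²t² + 2D_R t − x² = 0: t = (√(D_R² + v_R²x²) − D_R)/v_R².
√(D_R² + v_R²x²) = √(0.01695² + 0.009607² × 323²) = 3.103; v_R² = 9.229e-05.
t = (3.103 − 0.01695)/9.229e-05 = 33400 days.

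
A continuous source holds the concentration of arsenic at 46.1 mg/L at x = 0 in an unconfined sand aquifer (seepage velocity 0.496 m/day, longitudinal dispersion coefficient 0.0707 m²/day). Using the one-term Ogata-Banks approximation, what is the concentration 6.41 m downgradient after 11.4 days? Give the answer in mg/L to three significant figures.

12.7 mg/L

For a continuous step input, C/C₀ ≈ ½·erfc((x−vt)/(2√(Dt))).
vt = 0.496 × 11.4 = 5.6544 m and 2√(Dt) = 2√(0.0707 × 11.4) = 1.796 m.
Argument (x−vt)/(2√(Dt)) = (6.41 − 5.6544)/1.796 = 0.4207; ½·erfc(0.4207) = 0.2759.
C = 46.1 × 0.2759 = 12.7 mg/L.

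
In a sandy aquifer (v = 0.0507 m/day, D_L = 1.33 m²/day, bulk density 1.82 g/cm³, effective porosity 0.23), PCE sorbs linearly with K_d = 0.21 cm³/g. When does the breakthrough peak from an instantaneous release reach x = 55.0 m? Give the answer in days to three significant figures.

Retardation factor R = 1 + ρ_b·K_d/n = 1 + 1.82 × 0.21/0.23 = 2.662.
Sorption retards both mechanisms: v_R = v/R = 0.01905 m/day, D_R = D/R = 0.4996 m²/day.
Peak time from v_R²t² + 2D_R t − x² = 0: t = (√(D_R² + v_R²x²) − D_R)/v_R².
√(D_R² + v_R²x²) = √(0.4996² + 0.01905² × 55.0²) = 1.161; v_R² = 0.0003629.
t = (1.161 − 0.4996)/0.0003629 = 1820 days.

1820 days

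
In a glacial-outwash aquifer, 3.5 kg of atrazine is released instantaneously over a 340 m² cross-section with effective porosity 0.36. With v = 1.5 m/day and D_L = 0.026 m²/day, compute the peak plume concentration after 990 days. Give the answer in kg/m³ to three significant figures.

0.00159 kg/m³

The peak of an instantaneous 1D plume sits at x = vt; there the Gaussian factor is 1 and C_max = M/(n_e·A·√(4πDt)), where n_e·A is the pore area the mass is dissolved in.
√(4πDt) = √(4π × 0.026 × 990) = 17.98 m, so C_max = 3.5/(0.36 × 340 × 17.98) = 0.00159 kg/m³.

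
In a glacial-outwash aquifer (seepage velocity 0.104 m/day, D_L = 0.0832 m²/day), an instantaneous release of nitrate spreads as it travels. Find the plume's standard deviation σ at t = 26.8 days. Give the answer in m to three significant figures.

2.11 m

Dispersive spreading gives a Gaussian with σ² = 2Dt; advection only shifts the center.
σ = √(2 × 0.0832 × 26.8) = 2.11 m.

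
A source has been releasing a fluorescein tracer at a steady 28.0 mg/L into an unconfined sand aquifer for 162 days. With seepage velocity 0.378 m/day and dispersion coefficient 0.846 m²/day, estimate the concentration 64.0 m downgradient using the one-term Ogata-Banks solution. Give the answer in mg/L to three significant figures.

12.1 mg/L

For a continuous step input, C/C₀ ≈ ½·erfc((x−vt)/(2√(Dt))).
vt = 0.378 × 162 = 61.236 m and 2√(Dt) = 2√(0.846 × 162) = 23.41 m.
Argument (x−vt)/(2√(Dt)) = (64.0 − 61.236)/23.41 = 0.1181; ½·erfc(0.1181) = 0.4337.
C = 28.0 × 0.4337 = 12.1 mg/L.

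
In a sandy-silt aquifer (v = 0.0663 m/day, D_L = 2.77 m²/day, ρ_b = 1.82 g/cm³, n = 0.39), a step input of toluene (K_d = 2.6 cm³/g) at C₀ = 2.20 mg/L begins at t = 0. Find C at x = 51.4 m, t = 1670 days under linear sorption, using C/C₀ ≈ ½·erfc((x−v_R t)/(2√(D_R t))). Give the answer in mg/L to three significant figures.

0.116 mg/L

Retardation factor R = 1 + ρ_b·K_d/n = 1 + 1.82 × 2.6/0.39 = 13.13.
Sorption retards both mechanisms: v_R = v/R = 0.005050 m/day, D_R = D/R = 0.2110 m²/day.
v_R·t = 0.005050 × 1670 = 8.4335 m; 2√(D_R t) = 37.54 m; argument = (51.4 − 8.4335)/37.54 = 1.145.
C = C₀ × ½·erfc(1.145) = 2.20 × 0.05269 = 0.116 mg/L.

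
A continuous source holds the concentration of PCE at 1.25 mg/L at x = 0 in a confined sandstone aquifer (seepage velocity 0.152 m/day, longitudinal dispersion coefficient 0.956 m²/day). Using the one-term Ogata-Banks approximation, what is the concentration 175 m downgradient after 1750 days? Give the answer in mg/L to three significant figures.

For a continuous step input, C/C₀ ≈ ½·erfc((x−vt)/(2√(Dt))).
vt = 0.152 × 1750 = 266 m and 2√(Dt) = 2√(0.956 × 1750) = 81.80 m.
Argument (x−vt)/(2√(Dt)) = (175 − 266)/81.80 = -1.112; ½·erfc(-1.112) = 0.9421.
C = 1.25 × 0.9421 = 1.18 mg/L.

1.18 mg/L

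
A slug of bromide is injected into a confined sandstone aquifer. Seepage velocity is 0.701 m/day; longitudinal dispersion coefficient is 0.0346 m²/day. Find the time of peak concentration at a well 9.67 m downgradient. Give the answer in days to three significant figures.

For the 1D instantaneous-source solution, setting ∂C/∂t = 0 at fixed x gives v²t² + 2Dt − x² = 0, so t = (√(D² + v²x²) − D)/v².
√(D² + v²x²) = √(0.0346² + 0.701² × 9.67²) = 6.779; v² = 0.491401.
t = (6.779 − 0.0346)/0.491401 = 13.7 days (vs. the pure-advection estimate x/v = 13.8 d).

13.7 days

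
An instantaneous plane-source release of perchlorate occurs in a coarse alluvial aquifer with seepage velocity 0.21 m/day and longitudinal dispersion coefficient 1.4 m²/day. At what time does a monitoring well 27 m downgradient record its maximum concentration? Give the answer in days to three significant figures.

For the 1D instantaneous-source solution, setting ∂C/∂t = 0 at fixed x gives v²t² + 2Dt − x² = 0, so t = (√(D² + v²x²) − D)/v².
√(D² + v²x²) = √(1.4² + 0.21² × 27²) = 5.840; v² = 0.0441.
t = (5.840 − 1.4)/0.0441 = 101 days (vs. the pure-advection estimate x/v = 129 d).

101 days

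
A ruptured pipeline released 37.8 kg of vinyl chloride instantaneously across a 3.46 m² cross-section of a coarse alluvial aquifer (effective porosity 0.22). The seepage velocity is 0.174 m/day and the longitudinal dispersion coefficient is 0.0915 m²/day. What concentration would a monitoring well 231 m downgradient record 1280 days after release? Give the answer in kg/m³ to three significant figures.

1.12 kg/m³

For an instantaneous plane source, C(x,t) = M/(n_e·A·√(4πDt)) · exp(−(x−vt)²/(4Dt)), with n_e·A the pore (flow) area.
Plume center vt = 0.174 × 1280 = 222.72 m, so the well at 231 m is 8.28 m downgradient of the peak.
√(4πDt) = 38.36 m, giving peak height M/(n_e·A·√(4πDt)) = 37.8/(0.22 × 3.46 × 38.36) = 1.295 kg/m³.
(x−vt)²/(4Dt) = (8.28)²/(4 × 0.0915 × 1280) = 0.1463; exp(−0.1463) = 0.8639.
C = 1.295 × 0.8639 = 1.12 kg/m³.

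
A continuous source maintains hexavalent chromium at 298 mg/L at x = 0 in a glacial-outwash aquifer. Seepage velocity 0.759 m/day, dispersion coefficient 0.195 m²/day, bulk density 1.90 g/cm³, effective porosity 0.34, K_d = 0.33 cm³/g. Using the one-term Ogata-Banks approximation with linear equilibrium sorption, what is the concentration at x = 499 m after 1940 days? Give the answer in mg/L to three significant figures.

261 mg/L

Retardation factor R = 1 + ρ_b·K_d/n = 1 + 1.90 × 0.33/0.34 = 2.844.
Sorption retards both mechanisms: v_R = v/R = 0.2669 m/day, D_R = D/R = 0.06857 m²/day.
v_R·t = 0.2669 × 1940 = 517.786 m; 2√(D_R t) = 23.07 m; argument = (499 − 517.786)/23.07 = -0.8143.
C = C₀ × ½·erfc(-0.8143) = 298 × 0.8753 = 261 mg/L.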